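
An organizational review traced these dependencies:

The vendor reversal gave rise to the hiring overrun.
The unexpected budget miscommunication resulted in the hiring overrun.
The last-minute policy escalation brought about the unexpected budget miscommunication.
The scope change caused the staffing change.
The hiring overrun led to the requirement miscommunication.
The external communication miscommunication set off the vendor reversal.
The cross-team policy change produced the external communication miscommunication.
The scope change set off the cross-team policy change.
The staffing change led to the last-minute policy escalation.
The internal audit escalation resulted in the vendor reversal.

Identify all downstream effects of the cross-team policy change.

the external communication miscommunication, the hiring overrun, the requirement miscommunication, the vendor reversal

Direct effects: the external communication miscommunication.
2 steps out: the vendor reversal.
3 steps out: the hiring overrun.
4 steps out: the requirement miscommunication.
Not reachable from it: the scope change, the staffing change, the internal audit escalation, the last-minute policy escalation, the unexpected budget miscommunication.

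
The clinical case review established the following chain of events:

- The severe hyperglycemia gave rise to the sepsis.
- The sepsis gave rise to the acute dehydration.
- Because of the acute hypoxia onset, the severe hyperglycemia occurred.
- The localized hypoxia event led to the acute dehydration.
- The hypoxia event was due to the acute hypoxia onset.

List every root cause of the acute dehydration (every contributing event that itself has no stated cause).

Tracing upstream from the acute dehydration: the acute dehydration ← the sepsis ← the severe hyperglycemia ← the acute hypoxia onset.
A separate upstream branch: the acute dehydration ← the localized hypoxia event.
Each of those chain origins has no stated cause.

the acute hypoxia onset, the localized hypoxia event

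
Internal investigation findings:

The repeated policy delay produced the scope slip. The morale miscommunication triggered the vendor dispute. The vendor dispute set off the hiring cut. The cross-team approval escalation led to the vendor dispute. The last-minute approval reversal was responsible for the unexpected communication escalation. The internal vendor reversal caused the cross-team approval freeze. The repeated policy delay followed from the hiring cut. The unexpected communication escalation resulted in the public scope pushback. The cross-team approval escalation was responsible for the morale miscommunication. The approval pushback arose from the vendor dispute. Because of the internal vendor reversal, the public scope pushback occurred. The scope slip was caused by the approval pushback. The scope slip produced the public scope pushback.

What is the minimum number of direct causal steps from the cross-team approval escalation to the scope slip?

Shortest chain: the cross-team approval escalation → the vendor dispute → the approval pushback → the scope slip.

3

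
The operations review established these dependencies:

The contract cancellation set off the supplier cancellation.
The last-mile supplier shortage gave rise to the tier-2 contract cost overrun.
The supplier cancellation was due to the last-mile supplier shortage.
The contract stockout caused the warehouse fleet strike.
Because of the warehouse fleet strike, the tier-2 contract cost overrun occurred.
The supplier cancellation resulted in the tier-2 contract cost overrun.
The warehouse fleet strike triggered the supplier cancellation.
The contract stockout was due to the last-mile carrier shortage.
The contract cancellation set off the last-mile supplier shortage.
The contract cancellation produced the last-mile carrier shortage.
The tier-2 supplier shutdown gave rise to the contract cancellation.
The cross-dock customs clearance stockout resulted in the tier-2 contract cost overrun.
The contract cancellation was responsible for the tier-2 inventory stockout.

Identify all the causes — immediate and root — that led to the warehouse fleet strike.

Immediate cause of the warehouse fleet strike: the contract stockout.
Further upstream: the tier-2 supplier shutdown, the contract cancellation, the last-mile carrier shortage.

the contract cancellation, the contract stockout, the last-mile carrier shortage, the tier-2 supplier shutdown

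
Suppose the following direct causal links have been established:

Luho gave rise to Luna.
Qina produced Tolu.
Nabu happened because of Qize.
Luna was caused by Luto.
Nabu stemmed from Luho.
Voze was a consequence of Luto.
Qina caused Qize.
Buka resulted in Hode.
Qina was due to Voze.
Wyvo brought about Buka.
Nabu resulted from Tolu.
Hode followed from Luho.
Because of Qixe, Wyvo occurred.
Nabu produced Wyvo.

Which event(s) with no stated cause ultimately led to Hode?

Luho, Luto, Qixe

Tracing upstream from Hode: Hode ← Buka ← Wyvo ← Qixe.
A separate upstream branch: Hode ← Buka ← Wyvo ← Nabu ← Tolu ← Qina ← Voze ← Luto.
A separate upstream branch: Hode ← Luho.
Each of those chain origins has no stated cause.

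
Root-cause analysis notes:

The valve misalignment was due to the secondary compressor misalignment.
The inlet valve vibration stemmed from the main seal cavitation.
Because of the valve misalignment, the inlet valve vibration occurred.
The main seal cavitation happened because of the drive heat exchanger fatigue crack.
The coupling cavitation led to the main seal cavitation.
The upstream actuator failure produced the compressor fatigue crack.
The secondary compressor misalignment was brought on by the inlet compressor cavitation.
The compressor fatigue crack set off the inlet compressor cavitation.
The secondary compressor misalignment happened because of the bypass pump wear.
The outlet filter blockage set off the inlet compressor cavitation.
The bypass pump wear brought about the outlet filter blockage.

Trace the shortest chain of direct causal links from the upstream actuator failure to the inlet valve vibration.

the upstream actuator failure → the compressor fatigue crack
the compressor fatigue crack → the inlet compressor cavitation
the inlet compressor cavitation → the secondary compressor misalignment
the secondary compressor misalignment → the valve misalignment
the valve misalignment → the inlet valve vibration
Length: 5 steps.

the upstream actuator failure → the compressor fatigue crack → the inlet compressor cavitation → the secondary compressor misalignment → the valve misalignment → the inlet valve vibration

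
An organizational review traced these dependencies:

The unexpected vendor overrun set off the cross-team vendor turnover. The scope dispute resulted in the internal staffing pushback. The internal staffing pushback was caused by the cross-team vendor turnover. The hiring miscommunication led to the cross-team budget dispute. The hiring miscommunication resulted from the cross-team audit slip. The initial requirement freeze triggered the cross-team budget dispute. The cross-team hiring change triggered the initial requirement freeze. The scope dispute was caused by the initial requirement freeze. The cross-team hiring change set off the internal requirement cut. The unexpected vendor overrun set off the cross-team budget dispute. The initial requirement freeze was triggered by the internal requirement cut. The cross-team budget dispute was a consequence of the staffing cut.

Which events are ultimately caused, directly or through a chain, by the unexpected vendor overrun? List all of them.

Direct effects: the cross-team vendor turnover, the cross-team budget dispute.
2 steps out: the internal staffing pushback.
Not reachable from it: the cross-team hiring change, the staffing cut, the internal requirement cut, the initial requirement freeze, the cross-team audit slip, the scope dispute, the hiring miscommunication.

the cross-team budget dispute, the cross-team vendor turnover, the internal staffing pushback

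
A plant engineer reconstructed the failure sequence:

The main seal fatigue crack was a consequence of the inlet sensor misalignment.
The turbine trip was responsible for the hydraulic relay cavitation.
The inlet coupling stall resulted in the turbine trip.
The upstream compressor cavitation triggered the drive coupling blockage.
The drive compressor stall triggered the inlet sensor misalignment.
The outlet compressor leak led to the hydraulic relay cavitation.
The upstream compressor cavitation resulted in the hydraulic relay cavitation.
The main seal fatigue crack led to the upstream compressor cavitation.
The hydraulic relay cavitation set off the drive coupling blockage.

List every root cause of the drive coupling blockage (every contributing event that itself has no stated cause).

Tracing upstream from the drive coupling blockage: the drive coupling blockage ← the upstream compressor cavitation ← the main seal fatigue crack ← the inlet sensor misalignment ← the drive compressor stall.
A separate upstream branch: the drive coupling blockage ← the hydraulic relay cavitation ← the outlet compressor leak.
A separate upstream branch: the drive coupling blockage ← the hydraulic relay cavitation ← the turbine trip ← the inlet coupling stall.
Each of those chain origins has no stated cause.

the drive compressor stall, the inlet coupling stall, the outlet compressor leak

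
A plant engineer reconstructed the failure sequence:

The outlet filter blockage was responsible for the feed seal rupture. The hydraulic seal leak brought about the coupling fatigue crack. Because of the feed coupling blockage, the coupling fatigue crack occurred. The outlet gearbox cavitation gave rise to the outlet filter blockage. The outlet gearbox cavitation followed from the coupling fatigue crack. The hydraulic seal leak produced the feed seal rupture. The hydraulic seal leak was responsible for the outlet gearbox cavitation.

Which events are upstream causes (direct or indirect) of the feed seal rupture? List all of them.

Immediate causes of the feed seal rupture: the hydraulic seal leak, the outlet filter blockage.
Further upstream: the coupling fatigue crack, the outlet gearbox cavitation, the feed coupling blockage.

the coupling fatigue crack, the feed coupling blockage, the hydraulic seal leak, the outlet filter blockage, the outlet gearbox cavitation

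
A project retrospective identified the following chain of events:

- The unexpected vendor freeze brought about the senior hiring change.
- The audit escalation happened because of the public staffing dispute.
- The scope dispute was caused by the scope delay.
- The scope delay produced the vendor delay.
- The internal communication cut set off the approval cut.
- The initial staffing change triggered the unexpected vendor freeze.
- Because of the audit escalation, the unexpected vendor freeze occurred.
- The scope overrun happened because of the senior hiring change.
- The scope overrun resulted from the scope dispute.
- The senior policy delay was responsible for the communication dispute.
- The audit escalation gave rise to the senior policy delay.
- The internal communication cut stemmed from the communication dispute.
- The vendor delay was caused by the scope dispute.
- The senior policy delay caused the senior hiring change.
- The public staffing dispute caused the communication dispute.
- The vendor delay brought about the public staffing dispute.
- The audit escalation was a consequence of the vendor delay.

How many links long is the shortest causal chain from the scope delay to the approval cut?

5

Shortest chain: the scope delay → the vendor delay → the public staffing dispute → the communication dispute → the internal communication cut → the approval cut.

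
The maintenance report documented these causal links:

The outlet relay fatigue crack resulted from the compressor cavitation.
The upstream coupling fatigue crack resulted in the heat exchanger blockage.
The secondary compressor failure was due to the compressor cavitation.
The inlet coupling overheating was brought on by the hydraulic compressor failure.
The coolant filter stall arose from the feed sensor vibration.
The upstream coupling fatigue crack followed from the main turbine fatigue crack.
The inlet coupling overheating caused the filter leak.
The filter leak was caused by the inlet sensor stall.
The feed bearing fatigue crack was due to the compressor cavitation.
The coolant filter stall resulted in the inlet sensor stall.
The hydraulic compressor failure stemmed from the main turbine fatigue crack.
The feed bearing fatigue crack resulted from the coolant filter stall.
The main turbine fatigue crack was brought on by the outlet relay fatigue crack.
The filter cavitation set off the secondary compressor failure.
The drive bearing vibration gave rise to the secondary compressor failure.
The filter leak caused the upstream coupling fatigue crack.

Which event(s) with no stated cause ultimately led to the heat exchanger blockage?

Tracing upstream from the heat exchanger blockage: the heat exchanger blockage ← the upstream coupling fatigue crack ← the main turbine fatigue crack ← the outlet relay fatigue crack ← the compressor cavitation.
A separate upstream branch: the heat exchanger blockage ← the upstream coupling fatigue crack ← the filter leak ← the inlet sensor stall ← the coolant filter stall ← the feed sensor vibration.
Each of those chain origins has no stated cause.

the compressor cavitation, the feed sensor vibration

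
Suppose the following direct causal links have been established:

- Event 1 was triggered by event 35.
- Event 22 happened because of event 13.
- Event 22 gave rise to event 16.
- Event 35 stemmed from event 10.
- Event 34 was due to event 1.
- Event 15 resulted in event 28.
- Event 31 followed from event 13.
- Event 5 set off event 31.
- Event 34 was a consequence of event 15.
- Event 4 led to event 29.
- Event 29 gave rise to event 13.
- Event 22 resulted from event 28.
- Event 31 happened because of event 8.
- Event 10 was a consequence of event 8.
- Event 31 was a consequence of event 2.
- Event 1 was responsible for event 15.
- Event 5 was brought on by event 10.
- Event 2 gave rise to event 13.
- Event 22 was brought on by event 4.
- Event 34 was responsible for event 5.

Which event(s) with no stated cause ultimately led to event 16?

event 2, event 4, event 8

Tracing upstream from event 16: event 16 ← event 22 ← event 4.
A separate upstream branch: event 16 ← event 22 ← event 28 ← event 15 ← event 1 ← event 35 ← event 10 ← event 8.
A separate upstream branch: event 16 ← event 22 ← event 13 ← event 2.
Each of those chain origins has no stated cause.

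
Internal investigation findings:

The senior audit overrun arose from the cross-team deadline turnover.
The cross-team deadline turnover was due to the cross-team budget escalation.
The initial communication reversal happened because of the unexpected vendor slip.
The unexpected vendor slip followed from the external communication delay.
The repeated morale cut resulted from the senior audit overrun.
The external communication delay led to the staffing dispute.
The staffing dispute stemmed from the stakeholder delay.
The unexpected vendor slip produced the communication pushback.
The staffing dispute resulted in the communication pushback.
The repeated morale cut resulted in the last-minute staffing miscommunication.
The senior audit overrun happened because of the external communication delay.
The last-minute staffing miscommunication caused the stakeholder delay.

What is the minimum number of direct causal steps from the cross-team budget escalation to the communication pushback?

7

Shortest chain: the cross-team budget escalation → the cross-team deadline turnover → the senior audit overrun → the repeated morale cut → the last-minute staffing miscommunication → the stakeholder delay → the staffing dispute → the communication pushback.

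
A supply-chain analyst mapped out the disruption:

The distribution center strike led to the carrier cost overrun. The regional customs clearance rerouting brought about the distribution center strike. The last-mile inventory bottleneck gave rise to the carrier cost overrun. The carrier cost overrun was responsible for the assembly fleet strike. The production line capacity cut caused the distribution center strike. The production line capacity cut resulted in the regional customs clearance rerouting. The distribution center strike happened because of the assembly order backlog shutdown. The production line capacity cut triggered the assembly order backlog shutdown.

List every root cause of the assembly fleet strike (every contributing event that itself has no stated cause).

the last-mile inventory bottleneck, the production line capacity cut

Tracing upstream from the assembly fleet strike: the assembly fleet strike ← the carrier cost overrun ← the distribution center strike ← the production line capacity cut.
A separate upstream branch: the assembly fleet strike ← the carrier cost overrun ← the last-mile inventory bottleneck.
Each of those chain origins has no stated cause.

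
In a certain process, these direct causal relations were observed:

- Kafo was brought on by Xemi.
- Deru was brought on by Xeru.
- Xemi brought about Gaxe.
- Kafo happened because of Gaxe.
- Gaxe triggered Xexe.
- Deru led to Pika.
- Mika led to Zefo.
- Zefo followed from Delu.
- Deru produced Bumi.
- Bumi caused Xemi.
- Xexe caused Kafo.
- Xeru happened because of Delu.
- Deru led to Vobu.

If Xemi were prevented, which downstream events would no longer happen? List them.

Downstream of Xemi: Gaxe, Xexe, Kafo.

Gaxe, Kafo, Xexe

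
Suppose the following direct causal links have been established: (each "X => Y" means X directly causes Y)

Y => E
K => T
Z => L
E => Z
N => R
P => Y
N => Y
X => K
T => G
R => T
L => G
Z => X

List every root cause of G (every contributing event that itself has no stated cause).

Tracing upstream from G: G ← T ← R ← N.
A separate upstream branch: G ← L ← Z ← E ← Y ← P.
Each of those chain origins has no stated cause.

N, P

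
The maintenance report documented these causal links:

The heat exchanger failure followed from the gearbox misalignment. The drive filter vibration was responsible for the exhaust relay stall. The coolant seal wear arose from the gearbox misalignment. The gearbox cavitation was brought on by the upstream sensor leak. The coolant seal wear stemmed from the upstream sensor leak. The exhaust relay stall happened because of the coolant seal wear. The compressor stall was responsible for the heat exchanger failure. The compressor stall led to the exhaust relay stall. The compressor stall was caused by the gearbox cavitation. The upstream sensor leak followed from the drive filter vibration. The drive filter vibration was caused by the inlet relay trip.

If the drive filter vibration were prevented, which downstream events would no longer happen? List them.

Downstream of the drive filter vibration: the upstream sensor leak, the gearbox cavitation, the coolant seal wear, the compressor stall, the heat exchanger failure, the exhaust relay stall.
Of those, still caused via another path: the coolant seal wear, the heat exchanger failure, the exhaust relay stall.
The remainder have no surviving cause.

the compressor stall, the gearbox cavitation, the upstream sensor leak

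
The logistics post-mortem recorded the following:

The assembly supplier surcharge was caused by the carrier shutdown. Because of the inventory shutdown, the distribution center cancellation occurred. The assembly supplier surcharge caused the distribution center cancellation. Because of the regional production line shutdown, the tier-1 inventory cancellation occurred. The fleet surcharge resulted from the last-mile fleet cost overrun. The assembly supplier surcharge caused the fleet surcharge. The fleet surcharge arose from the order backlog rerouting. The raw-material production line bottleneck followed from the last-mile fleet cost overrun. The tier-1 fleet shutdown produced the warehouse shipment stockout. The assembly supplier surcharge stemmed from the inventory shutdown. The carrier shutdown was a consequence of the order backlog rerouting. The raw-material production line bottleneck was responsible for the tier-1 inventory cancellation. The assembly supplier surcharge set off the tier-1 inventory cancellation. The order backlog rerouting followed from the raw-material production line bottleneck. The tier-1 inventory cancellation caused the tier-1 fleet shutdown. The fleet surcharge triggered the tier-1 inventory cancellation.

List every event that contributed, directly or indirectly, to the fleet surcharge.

the assembly supplier surcharge, the carrier shutdown, the inventory shutdown, the last-mile fleet cost overrun, the order backlog rerouting, the raw-material production line bottleneck

Immediate causes of the fleet surcharge: the last-mile fleet cost overrun, the order backlog rerouting, the assembly supplier surcharge.
Further upstream: the raw-material production line bottleneck, the inventory shutdown, the carrier shutdown.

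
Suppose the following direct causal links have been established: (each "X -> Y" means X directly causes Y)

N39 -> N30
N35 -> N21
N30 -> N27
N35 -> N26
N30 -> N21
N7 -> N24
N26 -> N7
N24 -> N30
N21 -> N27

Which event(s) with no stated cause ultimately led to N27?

Tracing upstream from N27: N27 ← N21 ← N35.
A separate upstream branch: N27 ← N30 ← N39.
Each of those chain origins has no stated cause.

N35, N39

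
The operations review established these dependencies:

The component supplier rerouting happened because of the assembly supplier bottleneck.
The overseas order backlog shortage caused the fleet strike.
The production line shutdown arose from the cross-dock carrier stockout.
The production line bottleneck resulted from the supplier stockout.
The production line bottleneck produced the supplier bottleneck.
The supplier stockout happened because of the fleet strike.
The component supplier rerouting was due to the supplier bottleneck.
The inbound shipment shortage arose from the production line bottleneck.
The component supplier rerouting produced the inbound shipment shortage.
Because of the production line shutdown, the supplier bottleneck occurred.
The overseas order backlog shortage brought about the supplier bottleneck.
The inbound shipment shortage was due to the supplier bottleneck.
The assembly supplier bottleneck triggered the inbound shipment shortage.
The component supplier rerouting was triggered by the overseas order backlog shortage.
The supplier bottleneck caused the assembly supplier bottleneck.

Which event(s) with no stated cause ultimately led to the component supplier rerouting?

Tracing upstream from the component supplier rerouting: the component supplier rerouting ← the overseas order backlog shortage.
A separate upstream branch: the component supplier rerouting ← the supplier bottleneck ← the production line shutdown ← the cross-dock carrier stockout.
Each of those chain origins has no stated cause.

the cross-dock carrier stockout, the overseas order backlog shortage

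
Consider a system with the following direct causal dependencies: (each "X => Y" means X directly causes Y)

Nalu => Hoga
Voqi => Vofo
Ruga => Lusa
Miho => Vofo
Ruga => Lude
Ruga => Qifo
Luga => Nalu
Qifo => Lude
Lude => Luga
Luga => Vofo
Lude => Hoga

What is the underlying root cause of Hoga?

Tracing upstream from Hoga: Hoga ← Lude ← Ruga.
Ruga has no stated cause, so it is the root.

Ruga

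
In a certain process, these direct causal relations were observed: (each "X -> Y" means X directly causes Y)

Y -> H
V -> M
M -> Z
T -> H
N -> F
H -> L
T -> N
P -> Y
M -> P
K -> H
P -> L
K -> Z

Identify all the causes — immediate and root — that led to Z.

Immediate causes of Z: K, M.
Further upstream: V.

K, M, V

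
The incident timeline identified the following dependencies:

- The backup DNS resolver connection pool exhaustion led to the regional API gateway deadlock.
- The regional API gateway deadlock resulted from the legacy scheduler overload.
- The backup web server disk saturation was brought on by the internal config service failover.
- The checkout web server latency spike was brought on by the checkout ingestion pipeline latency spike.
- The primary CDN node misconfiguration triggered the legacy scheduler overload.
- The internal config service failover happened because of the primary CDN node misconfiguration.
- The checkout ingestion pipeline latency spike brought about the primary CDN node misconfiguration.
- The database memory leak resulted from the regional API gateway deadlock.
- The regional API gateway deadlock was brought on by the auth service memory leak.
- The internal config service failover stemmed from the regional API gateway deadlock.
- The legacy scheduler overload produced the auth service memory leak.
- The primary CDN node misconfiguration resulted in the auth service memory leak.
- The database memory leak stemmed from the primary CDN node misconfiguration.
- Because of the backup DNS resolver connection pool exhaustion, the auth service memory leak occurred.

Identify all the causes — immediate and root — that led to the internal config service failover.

Immediate causes of the internal config service failover: the primary CDN node misconfiguration, the regional API gateway deadlock.
Further upstream: the checkout ingestion pipeline latency spike, the legacy scheduler overload, the backup DNS resolver connection pool exhaustion, the auth service memory leak.

the auth service memory leak, the backup DNS resolver connection pool exhaustion, the checkout ingestion pipeline latency spike, the legacy scheduler overload, the primary CDN node misconfiguration, the regional API gateway deadlock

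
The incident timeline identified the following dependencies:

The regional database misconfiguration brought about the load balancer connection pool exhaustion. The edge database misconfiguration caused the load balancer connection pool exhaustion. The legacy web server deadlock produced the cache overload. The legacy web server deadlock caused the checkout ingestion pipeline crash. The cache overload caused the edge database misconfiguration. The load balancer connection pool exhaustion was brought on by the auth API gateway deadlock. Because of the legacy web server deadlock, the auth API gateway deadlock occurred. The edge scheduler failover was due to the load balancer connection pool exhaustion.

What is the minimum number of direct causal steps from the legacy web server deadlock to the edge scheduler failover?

3

Shortest chain: the legacy web server deadlock → the auth API gateway deadlock → the load balancer connection pool exhaustion → the edge scheduler failover.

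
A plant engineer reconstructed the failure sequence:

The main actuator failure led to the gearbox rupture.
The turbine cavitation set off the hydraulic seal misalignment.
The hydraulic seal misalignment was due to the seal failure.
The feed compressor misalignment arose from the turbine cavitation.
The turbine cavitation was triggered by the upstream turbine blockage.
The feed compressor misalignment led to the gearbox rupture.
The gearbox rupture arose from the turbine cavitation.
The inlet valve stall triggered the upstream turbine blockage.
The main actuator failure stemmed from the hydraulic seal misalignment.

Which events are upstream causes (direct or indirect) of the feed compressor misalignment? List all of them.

Immediate cause of the feed compressor misalignment: the turbine cavitation.
Further upstream: the inlet valve stall, the upstream turbine blockage.

the inlet valve stall, the turbine cavitation, the upstream turbine blockage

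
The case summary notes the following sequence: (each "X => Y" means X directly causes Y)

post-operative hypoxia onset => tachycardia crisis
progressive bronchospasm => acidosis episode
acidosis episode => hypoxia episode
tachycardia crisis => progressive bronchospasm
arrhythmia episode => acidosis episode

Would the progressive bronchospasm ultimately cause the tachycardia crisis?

The progressive bronchospasm leads to the acidosis episode, the hypoxia episode; the tachycardia crisis is not among them.

No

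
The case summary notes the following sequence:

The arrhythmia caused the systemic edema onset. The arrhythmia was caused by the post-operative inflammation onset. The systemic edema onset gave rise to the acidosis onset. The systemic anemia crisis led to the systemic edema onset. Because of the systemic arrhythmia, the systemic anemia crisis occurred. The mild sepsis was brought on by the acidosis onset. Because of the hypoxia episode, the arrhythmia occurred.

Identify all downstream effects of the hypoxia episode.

the acidosis onset, the arrhythmia, the mild sepsis, the systemic edema onset

Direct effects: the arrhythmia.
2 steps out: the systemic edema onset.
3 steps out: the acidosis onset.
4 steps out: the mild sepsis.
Not reachable from it: the systemic arrhythmia, the systemic anemia crisis, the post-operative inflammation onset.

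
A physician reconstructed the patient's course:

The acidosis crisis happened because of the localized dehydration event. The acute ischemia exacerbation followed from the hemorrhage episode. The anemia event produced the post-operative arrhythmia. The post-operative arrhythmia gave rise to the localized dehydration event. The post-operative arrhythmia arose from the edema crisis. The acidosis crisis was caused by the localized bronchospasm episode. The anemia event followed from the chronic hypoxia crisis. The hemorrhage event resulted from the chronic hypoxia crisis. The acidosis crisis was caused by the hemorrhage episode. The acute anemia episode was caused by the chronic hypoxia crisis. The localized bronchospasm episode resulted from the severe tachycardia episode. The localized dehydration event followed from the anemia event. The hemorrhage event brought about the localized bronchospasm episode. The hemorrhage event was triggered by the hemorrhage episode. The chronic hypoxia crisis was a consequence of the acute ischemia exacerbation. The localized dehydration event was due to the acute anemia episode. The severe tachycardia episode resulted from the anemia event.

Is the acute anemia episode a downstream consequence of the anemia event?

No

The anemia event leads to the post-operative arrhythmia, the severe tachycardia episode, the localized dehydration event, the localized bronchospasm episode, the acidosis crisis; the acute anemia episode is not among them.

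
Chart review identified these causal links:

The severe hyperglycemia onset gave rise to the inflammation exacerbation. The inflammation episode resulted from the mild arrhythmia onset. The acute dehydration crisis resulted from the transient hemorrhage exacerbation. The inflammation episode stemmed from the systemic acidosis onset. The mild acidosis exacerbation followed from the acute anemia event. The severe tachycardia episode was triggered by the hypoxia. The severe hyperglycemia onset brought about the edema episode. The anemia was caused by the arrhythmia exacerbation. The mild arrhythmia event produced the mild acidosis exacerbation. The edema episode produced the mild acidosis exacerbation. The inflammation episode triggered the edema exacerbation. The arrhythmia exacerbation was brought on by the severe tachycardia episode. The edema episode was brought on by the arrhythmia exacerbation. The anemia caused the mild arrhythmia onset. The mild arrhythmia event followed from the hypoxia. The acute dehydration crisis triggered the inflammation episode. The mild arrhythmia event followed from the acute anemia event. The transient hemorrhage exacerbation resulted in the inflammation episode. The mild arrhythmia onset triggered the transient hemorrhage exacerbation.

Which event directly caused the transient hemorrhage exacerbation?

the mild arrhythmia onset

Upstream contributors include the hypoxia, the severe tachycardia episode, the arrhythmia exacerbation, the anemia, but only the mild arrhythmia onset feeds directly into the transient hemorrhage exacerbation.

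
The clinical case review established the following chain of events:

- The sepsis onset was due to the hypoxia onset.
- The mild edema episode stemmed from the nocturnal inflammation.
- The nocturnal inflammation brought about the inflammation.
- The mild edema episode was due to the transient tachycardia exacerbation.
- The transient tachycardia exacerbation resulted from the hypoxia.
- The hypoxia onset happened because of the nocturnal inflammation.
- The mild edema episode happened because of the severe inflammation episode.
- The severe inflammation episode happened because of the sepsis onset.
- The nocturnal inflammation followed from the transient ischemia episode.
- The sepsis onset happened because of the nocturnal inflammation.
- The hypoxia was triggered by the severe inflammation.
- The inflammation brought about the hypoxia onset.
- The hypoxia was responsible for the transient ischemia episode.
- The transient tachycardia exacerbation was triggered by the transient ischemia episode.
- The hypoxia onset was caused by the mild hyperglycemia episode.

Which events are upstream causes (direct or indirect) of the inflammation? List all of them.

the hypoxia, the nocturnal inflammation, the severe inflammation, the transient ischemia episode

Immediate cause of the inflammation: the nocturnal inflammation.
Further upstream: the severe inflammation, the hypoxia, the transient ischemia episode.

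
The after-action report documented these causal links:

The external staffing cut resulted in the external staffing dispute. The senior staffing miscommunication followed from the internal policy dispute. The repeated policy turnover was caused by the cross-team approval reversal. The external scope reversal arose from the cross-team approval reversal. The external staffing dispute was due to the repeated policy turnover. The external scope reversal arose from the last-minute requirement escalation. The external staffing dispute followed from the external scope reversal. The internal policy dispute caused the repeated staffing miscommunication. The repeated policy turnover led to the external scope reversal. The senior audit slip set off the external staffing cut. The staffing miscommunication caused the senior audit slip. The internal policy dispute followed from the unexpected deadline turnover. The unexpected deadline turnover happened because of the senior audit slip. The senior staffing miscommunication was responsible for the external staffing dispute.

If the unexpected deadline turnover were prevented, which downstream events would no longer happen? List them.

the internal policy dispute, the repeated staffing miscommunication, the senior staffing miscommunication

Downstream of the unexpected deadline turnover: the internal policy dispute, the repeated staffing miscommunication, the senior staffing miscommunication, the external staffing dispute.
Of those, still caused via another path: the external staffing dispute.
The remainder have no surviving cause.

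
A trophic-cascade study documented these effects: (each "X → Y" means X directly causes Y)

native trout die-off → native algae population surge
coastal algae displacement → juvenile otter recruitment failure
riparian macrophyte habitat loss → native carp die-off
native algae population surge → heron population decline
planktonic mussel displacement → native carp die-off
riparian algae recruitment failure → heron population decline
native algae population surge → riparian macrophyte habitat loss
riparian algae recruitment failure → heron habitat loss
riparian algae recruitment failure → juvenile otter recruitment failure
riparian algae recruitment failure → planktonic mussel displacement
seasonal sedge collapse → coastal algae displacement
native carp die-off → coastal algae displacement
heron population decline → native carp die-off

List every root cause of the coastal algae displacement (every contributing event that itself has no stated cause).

Tracing upstream from the coastal algae displacement: the coastal algae displacement ← the native carp die-off ← the planktonic mussel displacement ← the riparian algae recruitment failure.
A separate upstream branch: the coastal algae displacement ← the native carp die-off ← the riparian macrophyte habitat loss ← the native algae population surge ← the native trout die-off.
A separate upstream branch: the coastal algae displacement ← the seasonal sedge collapse.
Each of those chain origins has no stated cause.

the native trout die-off, the riparian algae recruitment failure, the seasonal sedge collapse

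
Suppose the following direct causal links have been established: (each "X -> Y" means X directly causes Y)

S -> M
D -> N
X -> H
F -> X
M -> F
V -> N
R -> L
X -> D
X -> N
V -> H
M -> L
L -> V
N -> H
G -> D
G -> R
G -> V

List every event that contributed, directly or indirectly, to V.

G, L, M, R, S

Immediate causes of V: G, L.
Further upstream: S, M, R.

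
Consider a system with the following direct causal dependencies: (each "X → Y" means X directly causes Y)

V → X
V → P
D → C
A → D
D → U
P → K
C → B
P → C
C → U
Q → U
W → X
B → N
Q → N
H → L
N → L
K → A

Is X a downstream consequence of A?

A leads to D, C, B, U, N, L; X is not among them.

No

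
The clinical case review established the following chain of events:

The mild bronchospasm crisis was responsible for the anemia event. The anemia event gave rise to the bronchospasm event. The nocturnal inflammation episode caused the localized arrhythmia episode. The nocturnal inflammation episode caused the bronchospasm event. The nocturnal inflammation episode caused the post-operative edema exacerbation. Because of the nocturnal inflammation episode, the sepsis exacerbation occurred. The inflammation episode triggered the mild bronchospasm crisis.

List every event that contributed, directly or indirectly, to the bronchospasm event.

the anemia event, the inflammation episode, the mild bronchospasm crisis, the nocturnal inflammation episode

Immediate causes of the bronchospasm event: the nocturnal inflammation episode, the anemia event.
Further upstream: the inflammation episode, the mild bronchospasm crisis.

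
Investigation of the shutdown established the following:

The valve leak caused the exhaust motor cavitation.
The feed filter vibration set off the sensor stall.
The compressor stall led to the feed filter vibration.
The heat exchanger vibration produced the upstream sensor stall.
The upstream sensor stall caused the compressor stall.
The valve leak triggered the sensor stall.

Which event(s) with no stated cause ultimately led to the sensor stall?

Tracing upstream from the sensor stall: the sensor stall ← the feed filter vibration ← the compressor stall ← the upstream sensor stall ← the heat exchanger vibration.
A separate upstream branch: the sensor stall ← the valve leak.
Each of those chain origins has no stated cause.

the heat exchanger vibration, the valve leak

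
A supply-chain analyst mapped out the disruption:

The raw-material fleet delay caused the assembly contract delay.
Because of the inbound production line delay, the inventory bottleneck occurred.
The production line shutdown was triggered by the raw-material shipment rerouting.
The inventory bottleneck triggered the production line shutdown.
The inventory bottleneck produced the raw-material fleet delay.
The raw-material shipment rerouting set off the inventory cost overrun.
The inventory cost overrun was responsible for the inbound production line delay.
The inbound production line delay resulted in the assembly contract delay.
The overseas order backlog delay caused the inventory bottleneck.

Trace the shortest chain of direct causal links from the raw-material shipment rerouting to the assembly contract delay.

the raw-material shipment rerouting → the inventory cost overrun → the inbound production line delay → the assembly contract delay

the raw-material shipment rerouting → the inventory cost overrun
the inventory cost overrun → the inbound production line delay
the inbound production line delay → the assembly contract delay
Length: 3 steps.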